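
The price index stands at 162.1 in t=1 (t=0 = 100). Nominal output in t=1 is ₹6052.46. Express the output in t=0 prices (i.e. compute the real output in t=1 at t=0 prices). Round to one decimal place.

3733.8

Real = Nominal ÷ (Index/100) = 6052.46 ÷ (162.1/100)
     = 6052.46 ÷ 1.621 = 3733.7816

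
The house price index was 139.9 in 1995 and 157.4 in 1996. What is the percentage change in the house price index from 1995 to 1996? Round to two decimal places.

Change = (157.4 − 139.9) / 139.9 × 100
       = 17.5 / 139.9 × 100 = 12.5089%

12.51%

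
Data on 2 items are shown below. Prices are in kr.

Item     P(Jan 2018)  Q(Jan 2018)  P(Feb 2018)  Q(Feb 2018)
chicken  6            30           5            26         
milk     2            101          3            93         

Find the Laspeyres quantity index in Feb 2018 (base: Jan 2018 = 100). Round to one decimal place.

89.5

Laspeyres quantity index uses base-period prices as weights.
ΣP(Jan 2018)·Q(Feb 2018) = 6×26 + 2×93 = 156 + 186 = 342
ΣP(Jan 2018)·Q(Jan 2018) = 6×30 + 2×101 = 180 + 202 = 382
Index = 342 / 382 × 100 = 89.5288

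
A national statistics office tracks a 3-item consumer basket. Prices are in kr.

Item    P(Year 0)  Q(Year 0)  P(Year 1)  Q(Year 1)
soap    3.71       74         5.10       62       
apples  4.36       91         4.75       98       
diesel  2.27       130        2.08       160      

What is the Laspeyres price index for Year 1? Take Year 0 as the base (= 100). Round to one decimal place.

111.8

Laspeyres price index uses base-period quantities as weights.
ΣP(Year 1)·Q(Year 0) = 5.10×74 + 4.75×91 + 2.08×130 = 377.4 + 432.25 + 270.4 = 1080.05
ΣP(Year 0)·Q(Year 0) = 3.71×74 + 4.36×91 + 2.27×130 = 274.54 + 396.76 + 295.1 = 966.4
Index = 1080.05 / 966.4 × 100 = 111.7601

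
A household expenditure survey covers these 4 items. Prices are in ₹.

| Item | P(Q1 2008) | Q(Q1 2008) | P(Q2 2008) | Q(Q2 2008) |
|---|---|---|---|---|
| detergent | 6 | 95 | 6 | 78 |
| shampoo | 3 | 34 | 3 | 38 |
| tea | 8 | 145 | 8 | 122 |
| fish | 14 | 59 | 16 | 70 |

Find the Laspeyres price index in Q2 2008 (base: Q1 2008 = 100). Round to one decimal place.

104.4

Laspeyres price index uses base-period quantities as weights.
ΣP(Q2 2008)·Q(Q1 2008) = 6×95 + 3×34 + 8×145 + 16×59 = 570 + 102 + 1160 + 944 = 2776
ΣP(Q1 2008)·Q(Q1 2008) = 6×95 + 3×34 + 8×145 + 14×59 = 570 + 102 + 1160 + 826 = 2658
Index = 2776 / 2658 × 100 = 104.4394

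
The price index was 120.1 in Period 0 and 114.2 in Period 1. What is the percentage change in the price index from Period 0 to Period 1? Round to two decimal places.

-4.91%

Change = (114.2 − 120.1) / 120.1 × 100
       = -5.9 / 120.1 × 100 = -4.9126%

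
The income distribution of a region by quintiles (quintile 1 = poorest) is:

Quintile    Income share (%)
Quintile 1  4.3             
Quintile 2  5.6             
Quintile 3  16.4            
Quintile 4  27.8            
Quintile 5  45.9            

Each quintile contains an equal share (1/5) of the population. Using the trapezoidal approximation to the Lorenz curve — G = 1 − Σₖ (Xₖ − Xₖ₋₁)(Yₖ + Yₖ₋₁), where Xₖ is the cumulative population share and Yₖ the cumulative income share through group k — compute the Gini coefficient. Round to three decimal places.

Cumulative income shares Yₖ: 0.0430, 0.0990, 0.2630, 0.5410, 1.0000
Σ (Xₖ−Xₖ₋₁)(Yₖ+Yₖ₋₁) = (1/5)(0.0430+0.0000) + (1/5)(0.0990+0.0430) + (1/5)(0.2630+0.0990) + (1/5)(0.5410+0.2630) + (1/5)(1.0000+0.5410)
  = 0.0086 + 0.0284 + 0.0724 + 0.1608 + 0.3082 = 0.5784
G = 1 − 0.5784 = 0.4216

0.422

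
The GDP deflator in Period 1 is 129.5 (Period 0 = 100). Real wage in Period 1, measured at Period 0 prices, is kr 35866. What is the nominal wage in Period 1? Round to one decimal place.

46446.5

Nominal = Real × (Index/100) = 35866 × (129.5/100)
        = 35866 × 1.295 = 46446.4700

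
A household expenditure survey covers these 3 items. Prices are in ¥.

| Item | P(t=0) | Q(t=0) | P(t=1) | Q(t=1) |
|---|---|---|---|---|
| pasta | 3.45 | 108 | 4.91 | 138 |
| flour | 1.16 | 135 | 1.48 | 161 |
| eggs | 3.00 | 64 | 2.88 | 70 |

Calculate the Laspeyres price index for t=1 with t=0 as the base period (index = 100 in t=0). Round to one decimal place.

Laspeyres price index uses base-period quantities as weights.
ΣP(t=1)·Q(t=0) = 4.91×108 + 1.48×135 + 2.88×64 = 530.28 + 199.8 + 184.32 = 914.4
ΣP(t=0)·Q(t=0) = 3.45×108 + 1.16×135 + 3.00×64 = 372.6 + 156.6 + 192 = 721.2
Index = 914.4 / 721.2 × 100 = 126.7887

126.8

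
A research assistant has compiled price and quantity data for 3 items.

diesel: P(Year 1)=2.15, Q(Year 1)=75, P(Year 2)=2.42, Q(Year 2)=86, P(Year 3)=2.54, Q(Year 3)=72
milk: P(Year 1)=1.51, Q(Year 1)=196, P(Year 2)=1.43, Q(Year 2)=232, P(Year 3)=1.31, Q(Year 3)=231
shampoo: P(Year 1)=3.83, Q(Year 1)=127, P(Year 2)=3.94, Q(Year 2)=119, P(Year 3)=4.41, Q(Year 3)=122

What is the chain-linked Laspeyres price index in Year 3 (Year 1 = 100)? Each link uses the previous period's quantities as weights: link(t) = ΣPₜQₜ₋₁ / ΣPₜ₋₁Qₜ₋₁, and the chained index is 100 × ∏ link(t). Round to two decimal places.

Link Year 1→Year 2:
ΣP(Year 2)Q(Year 1) = 2.42×75 + 1.43×196 + 3.94×127 = 181.5 + 280.28 + 500.38 = 962.16
ΣP(Year 1)Q(Year 1) = 2.15×75 + 1.51×196 + 3.83×127 = 161.25 + 295.96 + 486.41 = 943.62
link = 962.16/943.62 = 1.019648
Link Year 2→Year 3:
ΣP(Year 3)Q(Year 2) = 2.54×86 + 1.31×232 + 4.41×119 = 218.44 + 303.92 + 524.79 = 1047.15
ΣP(Year 2)Q(Year 2) = 2.42×86 + 1.43×232 + 3.94×119 = 208.12 + 331.76 + 468.86 = 1008.74
link = 1047.15/1008.74 = 1.038077
Chained index = 100 × 1.019648 × 1.038077 = 105.8473

105.85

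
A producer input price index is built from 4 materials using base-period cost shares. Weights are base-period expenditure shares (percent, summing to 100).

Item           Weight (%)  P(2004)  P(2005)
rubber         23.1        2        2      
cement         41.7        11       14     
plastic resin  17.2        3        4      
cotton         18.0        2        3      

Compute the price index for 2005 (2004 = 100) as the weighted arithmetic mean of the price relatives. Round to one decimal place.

126.1

rubber: 23.1 × (2/2) = 23.1 × 1.000000 = 23.1000
cement: 41.7 × (14/11) = 41.7 × 1.272727 = 53.0727
plastic resin: 17.2 × (4/3) = 17.2 × 1.333333 = 22.9333
cotton: 18.0 × (3/2) = 18.0 × 1.500000 = 27.0000
Index = Σ wᵢ·(p₁ᵢ/p₀ᵢ) = 23.1000 + 53.0727 + 22.9333 + 27.0000 = 126.1061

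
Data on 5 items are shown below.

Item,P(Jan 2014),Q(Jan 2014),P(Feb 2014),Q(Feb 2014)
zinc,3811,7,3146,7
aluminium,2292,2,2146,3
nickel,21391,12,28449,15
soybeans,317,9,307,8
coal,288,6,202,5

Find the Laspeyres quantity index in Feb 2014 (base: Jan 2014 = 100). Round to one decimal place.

122.5

Laspeyres quantity index uses base-period prices as weights.
ΣP(Jan 2014)·Q(Feb 2014) = 3811×7 + 2292×3 + 21391×15 + 317×8 + 288×5 = 26677 + 6876 + 320865 + 2536 + 1440 = 358394
ΣP(Jan 2014)·Q(Jan 2014) = 3811×7 + 2292×2 + 21391×12 + 317×9 + 288×6 = 26677 + 4584 + 256692 + 2853 + 1728 = 292534
Index = 358394 / 292534 × 100 = 122.5136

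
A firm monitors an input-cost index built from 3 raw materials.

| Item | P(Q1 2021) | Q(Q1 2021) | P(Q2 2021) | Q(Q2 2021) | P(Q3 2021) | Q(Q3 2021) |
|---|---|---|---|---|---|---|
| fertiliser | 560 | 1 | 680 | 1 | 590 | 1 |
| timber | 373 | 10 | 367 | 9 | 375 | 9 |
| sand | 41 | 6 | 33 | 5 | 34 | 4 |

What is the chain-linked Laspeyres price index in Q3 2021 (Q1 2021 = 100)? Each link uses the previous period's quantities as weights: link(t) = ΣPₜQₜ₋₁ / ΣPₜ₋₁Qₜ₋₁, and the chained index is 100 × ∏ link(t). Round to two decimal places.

Link Q1 2021→Q2 2021:
ΣP(Q2 2021)Q(Q1 2021) = 680×1 + 367×10 + 33×6 = 680 + 3670 + 198 = 4548
ΣP(Q1 2021)Q(Q1 2021) = 560×1 + 373×10 + 41×6 = 560 + 3730 + 246 = 4536
link = 4548/4536 = 1.002646
Link Q2 2021→Q3 2021:
ΣP(Q3 2021)Q(Q2 2021) = 590×1 + 375×9 + 34×5 = 590 + 3375 + 170 = 4135
ΣP(Q2 2021)Q(Q2 2021) = 680×1 + 367×9 + 33×5 = 680 + 3303 + 165 = 4148
link = 4135/4148 = 0.996866
Chained index = 100 × 1.002646 × 0.996866 = 99.9503

99.95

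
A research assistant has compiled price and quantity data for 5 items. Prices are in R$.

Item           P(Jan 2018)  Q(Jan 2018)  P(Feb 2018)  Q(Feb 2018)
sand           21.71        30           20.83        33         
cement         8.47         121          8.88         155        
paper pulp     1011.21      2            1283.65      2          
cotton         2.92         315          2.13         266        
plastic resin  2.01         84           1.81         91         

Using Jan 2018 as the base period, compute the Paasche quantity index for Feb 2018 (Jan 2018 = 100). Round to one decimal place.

105.4

Paasche quantity index uses current-period prices as weights.
ΣP(Feb 2018)·Q(Feb 2018) = 20.83×33 + 8.88×155 + 1283.65×2 + 2.13×266 + 1.81×91 = 687.39 + 1376.4 + 2567.3 + 566.58 + 164.71 = 5362.38
ΣP(Feb 2018)·Q(Jan 2018) = 20.83×30 + 8.88×121 + 1283.65×2 + 2.13×315 + 1.81×84 = 624.9 + 1074.48 + 2567.3 + 670.95 + 152.04 = 5089.67
Index = 5362.38 / 5089.67 × 100 = 105.3581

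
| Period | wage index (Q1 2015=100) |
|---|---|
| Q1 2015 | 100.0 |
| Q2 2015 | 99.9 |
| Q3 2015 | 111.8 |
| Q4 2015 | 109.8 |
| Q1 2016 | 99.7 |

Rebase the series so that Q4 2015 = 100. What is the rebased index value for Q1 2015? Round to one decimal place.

Rebased(Q1 2015) = 100.0 / 109.8 × 100 = 91.0747

91.1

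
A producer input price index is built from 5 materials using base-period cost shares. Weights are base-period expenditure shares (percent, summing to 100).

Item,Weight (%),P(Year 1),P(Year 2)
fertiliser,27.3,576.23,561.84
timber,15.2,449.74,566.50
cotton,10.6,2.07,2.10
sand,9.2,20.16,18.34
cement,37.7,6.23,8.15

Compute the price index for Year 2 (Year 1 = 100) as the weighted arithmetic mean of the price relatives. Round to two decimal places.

fertiliser: 27.3 × (561.84/576.23) = 27.3 × 0.975027 = 26.6182
timber: 15.2 × (566.50/449.74) = 15.2 × 1.259617 = 19.1462
cotton: 10.6 × (2.10/2.07) = 10.6 × 1.014493 = 10.7536
sand: 9.2 × (18.34/20.16) = 9.2 × 0.909722 = 8.3694
cement: 37.7 × (8.15/6.23) = 37.7 × 1.308186 = 49.3186
Index = Σ wᵢ·(p₁ᵢ/p₀ᵢ) = 26.6182 + 19.1462 + 10.7536 + 8.3694 + 49.3186 = 114.2061

114.21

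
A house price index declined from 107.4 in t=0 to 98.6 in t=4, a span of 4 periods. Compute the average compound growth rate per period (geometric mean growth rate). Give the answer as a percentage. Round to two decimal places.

Growth factor = (98.6/107.4)^(1/4) = (0.918063)^(1/4) = 0.978855
Growth rate = 0.978855 − 1 = -0.021145 = -2.1145%

-2.11%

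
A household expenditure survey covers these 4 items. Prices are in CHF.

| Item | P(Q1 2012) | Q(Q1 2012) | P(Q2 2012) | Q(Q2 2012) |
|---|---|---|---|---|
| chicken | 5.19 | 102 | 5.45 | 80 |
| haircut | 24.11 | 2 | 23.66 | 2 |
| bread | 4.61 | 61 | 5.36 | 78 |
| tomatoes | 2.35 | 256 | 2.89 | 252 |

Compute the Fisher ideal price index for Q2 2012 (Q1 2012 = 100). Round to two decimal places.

Laspeyres component (base-period weights):
ΣP(Q2 2012)Q(Q1 2012) = 5.45×102 + 23.66×2 + 5.36×61 + 2.89×256 = 555.9 + 47.32 + 326.96 + 739.84 = 1670.02
ΣP(Q1 2012)Q(Q1 2012) = 5.19×102 + 24.11×2 + 4.61×61 + 2.35×256 = 529.38 + 48.22 + 281.21 + 601.6 = 1460.41
L = 1670.02 / 1460.41 × 100 = 114.3528
Paasche component (current-period weights):
ΣP(Q2 2012)Q(Q2 2012) = 5.45×80 + 23.66×2 + 5.36×78 + 2.89×252 = 436 + 47.32 + 418.08 + 728.28 = 1629.68
ΣP(Q1 2012)Q(Q2 2012) = 5.19×80 + 24.11×2 + 4.61×78 + 2.35×252 = 415.2 + 48.22 + 359.58 + 592.2 = 1415.2
P = 1629.68 / 1415.2 × 100 = 115.1555
Fisher = √(L × P) = √(114.3528 × 115.1555) = 114.7534

114.75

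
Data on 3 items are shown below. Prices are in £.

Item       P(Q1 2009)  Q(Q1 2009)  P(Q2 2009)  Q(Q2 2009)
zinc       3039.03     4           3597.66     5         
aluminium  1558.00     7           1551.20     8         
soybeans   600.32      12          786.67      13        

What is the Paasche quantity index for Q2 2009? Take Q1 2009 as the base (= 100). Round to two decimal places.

Paasche quantity index uses current-period prices as weights.
ΣP(Q2 2009)·Q(Q2 2009) = 3597.66×5 + 1551.20×8 + 786.67×13 = 17988.3 + 12409.6 + 10226.71 = 40624.61
ΣP(Q2 2009)·Q(Q1 2009) = 3597.66×4 + 1551.20×7 + 786.67×12 = 14390.64 + 10858.4 + 9440.04 = 34689.08
Index = 40624.61 / 34689.08 × 100 = 117.1107

117.11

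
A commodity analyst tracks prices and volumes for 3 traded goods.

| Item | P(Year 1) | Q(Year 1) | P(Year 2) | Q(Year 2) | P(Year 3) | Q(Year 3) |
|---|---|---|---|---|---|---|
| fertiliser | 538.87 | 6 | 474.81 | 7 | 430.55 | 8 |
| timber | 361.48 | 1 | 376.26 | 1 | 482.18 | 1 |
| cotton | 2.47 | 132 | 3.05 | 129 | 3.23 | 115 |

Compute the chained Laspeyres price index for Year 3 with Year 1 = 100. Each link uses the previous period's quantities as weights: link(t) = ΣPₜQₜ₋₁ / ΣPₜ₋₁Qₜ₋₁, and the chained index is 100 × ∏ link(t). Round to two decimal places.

88.44

Link Year 1→Year 2:
ΣP(Year 2)Q(Year 1) = 474.81×6 + 376.26×1 + 3.05×132 = 2848.86 + 376.26 + 402.6 = 3627.72
ΣP(Year 1)Q(Year 1) = 538.87×6 + 361.48×1 + 2.47×132 = 3233.22 + 361.48 + 326.04 = 3920.74
link = 3627.72/3920.74 = 0.925264
Link Year 2→Year 3:
ΣP(Year 3)Q(Year 2) = 430.55×7 + 482.18×1 + 3.23×129 = 3013.85 + 482.18 + 416.67 = 3912.7
ΣP(Year 2)Q(Year 2) = 474.81×7 + 376.26×1 + 3.05×129 = 3323.67 + 376.26 + 393.45 = 4093.38
link = 3912.7/4093.38 = 0.955860
Chained index = 100 × 0.925264 × 0.955860 = 88.4423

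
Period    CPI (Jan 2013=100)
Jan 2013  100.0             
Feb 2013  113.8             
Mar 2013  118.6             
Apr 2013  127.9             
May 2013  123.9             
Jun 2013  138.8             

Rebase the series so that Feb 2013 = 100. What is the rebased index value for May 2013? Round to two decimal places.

Rebased(May 2013) = 123.9 / 113.8 × 100 = 108.8752

108.88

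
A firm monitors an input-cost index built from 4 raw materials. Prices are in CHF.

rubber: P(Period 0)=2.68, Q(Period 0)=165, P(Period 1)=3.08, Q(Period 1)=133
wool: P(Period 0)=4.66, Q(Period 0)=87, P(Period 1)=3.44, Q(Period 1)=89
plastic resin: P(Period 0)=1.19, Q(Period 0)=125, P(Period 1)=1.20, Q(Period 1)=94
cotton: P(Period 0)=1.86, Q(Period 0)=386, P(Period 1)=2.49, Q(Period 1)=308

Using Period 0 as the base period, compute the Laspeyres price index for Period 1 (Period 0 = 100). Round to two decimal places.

Laspeyres price index uses base-period quantities as weights.
ΣP(Period 1)·Q(Period 0) = 3.08×165 + 3.44×87 + 1.20×125 + 2.49×386 = 508.2 + 299.28 + 150 + 961.14 = 1918.62
ΣP(Period 0)·Q(Period 0) = 2.68×165 + 4.66×87 + 1.19×125 + 1.86×386 = 442.2 + 405.42 + 148.75 + 717.96 = 1714.33
Index = 1918.62 / 1714.33 × 100 = 111.9166

111.92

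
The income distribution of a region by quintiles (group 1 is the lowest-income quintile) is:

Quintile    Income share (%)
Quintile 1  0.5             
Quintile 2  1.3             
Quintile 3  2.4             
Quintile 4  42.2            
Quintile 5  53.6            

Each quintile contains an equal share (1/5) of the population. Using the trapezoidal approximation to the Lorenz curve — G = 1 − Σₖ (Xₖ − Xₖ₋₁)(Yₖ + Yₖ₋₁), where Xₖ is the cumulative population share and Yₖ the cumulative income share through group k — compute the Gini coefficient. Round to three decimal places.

Cumulative income shares Yₖ: 0.0050, 0.0180, 0.0420, 0.4640, 1.0000
Σ (Xₖ−Xₖ₋₁)(Yₖ+Yₖ₋₁) = (1/5)(0.0050+0.0000) + (1/5)(0.0180+0.0050) + (1/5)(0.0420+0.0180) + (1/5)(0.4640+0.0420) + (1/5)(1.0000+0.4640)
  = 0.0010 + 0.0046 + 0.0120 + 0.1012 + 0.2928 = 0.4116
G = 1 − 0.4116 = 0.5884

0.588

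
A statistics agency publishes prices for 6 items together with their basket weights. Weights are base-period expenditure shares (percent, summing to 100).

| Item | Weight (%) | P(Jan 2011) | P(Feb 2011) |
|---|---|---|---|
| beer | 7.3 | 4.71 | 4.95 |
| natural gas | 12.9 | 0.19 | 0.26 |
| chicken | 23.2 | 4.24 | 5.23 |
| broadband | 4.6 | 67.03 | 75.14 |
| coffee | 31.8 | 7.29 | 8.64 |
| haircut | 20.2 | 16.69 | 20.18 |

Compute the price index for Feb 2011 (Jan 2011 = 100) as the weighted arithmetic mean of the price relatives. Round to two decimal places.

beer: 7.3 × (4.95/4.71) = 7.3 × 1.050955 = 7.6720
natural gas: 12.9 × (0.26/0.19) = 12.9 × 1.368421 = 17.6526
chicken: 23.2 × (5.23/4.24) = 23.2 × 1.233491 = 28.6170
broadband: 4.6 × (75.14/67.03) = 4.6 × 1.120991 = 5.1566
coffee: 31.8 × (8.64/7.29) = 31.8 × 1.185185 = 37.6889
haircut: 20.2 × (20.18/16.69) = 20.2 × 1.209107 = 24.4240
Index = Σ wᵢ·(p₁ᵢ/p₀ᵢ) = 7.6720 + 17.6526 + 28.6170 + 5.1566 + 37.6889 + 24.4240 = 121.2110

121.21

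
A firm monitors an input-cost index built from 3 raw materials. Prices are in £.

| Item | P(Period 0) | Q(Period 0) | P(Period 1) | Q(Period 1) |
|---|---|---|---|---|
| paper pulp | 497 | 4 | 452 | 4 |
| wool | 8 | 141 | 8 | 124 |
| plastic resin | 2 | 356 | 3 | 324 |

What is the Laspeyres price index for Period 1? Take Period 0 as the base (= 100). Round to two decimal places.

104.60

Laspeyres price index uses base-period quantities as weights.
ΣP(Period 1)·Q(Period 0) = 452×4 + 8×141 + 3×356 = 1808 + 1128 + 1068 = 4004
ΣP(Period 0)·Q(Period 0) = 497×4 + 8×141 + 2×356 = 1988 + 1128 + 712 = 3828
Index = 4004 / 3828 × 100 = 104.5977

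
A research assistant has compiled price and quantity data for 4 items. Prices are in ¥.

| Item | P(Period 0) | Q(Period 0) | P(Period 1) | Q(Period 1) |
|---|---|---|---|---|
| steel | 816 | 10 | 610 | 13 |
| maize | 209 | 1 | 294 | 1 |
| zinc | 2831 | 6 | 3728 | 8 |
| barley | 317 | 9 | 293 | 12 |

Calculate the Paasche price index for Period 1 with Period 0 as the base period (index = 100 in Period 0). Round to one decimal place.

Paasche price index uses current-period quantities as weights.
ΣP(Period 1)·Q(Period 1) = 610×13 + 294×1 + 3728×8 + 293×12 = 7930 + 294 + 29824 + 3516 = 41564
ΣP(Period 0)·Q(Period 1) = 816×13 + 209×1 + 2831×8 + 317×12 = 10608 + 209 + 22648 + 3804 = 37269
Index = 41564 / 37269 × 100 = 111.5243

111.5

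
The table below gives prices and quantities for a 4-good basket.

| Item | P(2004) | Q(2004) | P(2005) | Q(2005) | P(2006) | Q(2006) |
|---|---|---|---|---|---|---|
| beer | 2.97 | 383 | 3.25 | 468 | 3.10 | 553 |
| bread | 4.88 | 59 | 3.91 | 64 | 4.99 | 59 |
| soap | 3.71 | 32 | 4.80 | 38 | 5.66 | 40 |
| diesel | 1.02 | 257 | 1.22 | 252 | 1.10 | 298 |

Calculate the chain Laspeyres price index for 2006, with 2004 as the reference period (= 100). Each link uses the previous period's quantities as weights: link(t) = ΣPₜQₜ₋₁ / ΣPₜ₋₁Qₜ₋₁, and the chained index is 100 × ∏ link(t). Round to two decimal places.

Link 2004→2005:
ΣP(2005)Q(2004) = 3.25×383 + 3.91×59 + 4.80×32 + 1.22×257 = 1244.75 + 230.69 + 153.6 + 313.54 = 1942.58
ΣP(2004)Q(2004) = 2.97×383 + 4.88×59 + 3.71×32 + 1.02×257 = 1137.51 + 287.92 + 118.72 + 262.14 = 1806.29
link = 1942.58/1806.29 = 1.075453
Link 2005→2006:
ΣP(2006)Q(2005) = 3.10×468 + 4.99×64 + 5.66×38 + 1.10×252 = 1450.8 + 319.36 + 215.08 + 277.2 = 2262.44
ΣP(2005)Q(2005) = 3.25×468 + 3.91×64 + 4.80×38 + 1.22×252 = 1521 + 250.24 + 182.4 + 307.44 = 2261.08
link = 2262.44/2261.08 = 1.000601
Chained index = 100 × 1.075453 × 1.000601 = 107.6100

107.61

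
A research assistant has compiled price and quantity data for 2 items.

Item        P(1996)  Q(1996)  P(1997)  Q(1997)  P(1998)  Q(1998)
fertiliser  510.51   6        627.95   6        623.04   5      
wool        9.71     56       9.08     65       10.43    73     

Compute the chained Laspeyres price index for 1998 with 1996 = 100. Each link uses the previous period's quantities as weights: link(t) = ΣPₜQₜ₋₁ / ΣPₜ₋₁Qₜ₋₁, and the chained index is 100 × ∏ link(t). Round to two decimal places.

120.14

Link 1996→1997:
ΣP(1997)Q(1996) = 627.95×6 + 9.08×56 = 3767.7 + 508.48 = 4276.18
ΣP(1996)Q(1996) = 510.51×6 + 9.71×56 = 3063.06 + 543.76 = 3606.82
link = 4276.18/3606.82 = 1.185582
Link 1997→1998:
ΣP(1998)Q(1997) = 623.04×6 + 10.43×65 = 3738.24 + 677.95 = 4416.19
ΣP(1997)Q(1997) = 627.95×6 + 9.08×65 = 3767.7 + 590.2 = 4357.9
link = 4416.19/4357.9 = 1.013376
Chained index = 100 × 1.185582 × 1.013376 = 120.1440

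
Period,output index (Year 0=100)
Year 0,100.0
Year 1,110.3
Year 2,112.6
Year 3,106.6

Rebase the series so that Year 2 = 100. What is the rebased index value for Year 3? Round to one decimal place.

Rebased(Year 3) = 106.6 / 112.6 × 100 = 94.6714

94.7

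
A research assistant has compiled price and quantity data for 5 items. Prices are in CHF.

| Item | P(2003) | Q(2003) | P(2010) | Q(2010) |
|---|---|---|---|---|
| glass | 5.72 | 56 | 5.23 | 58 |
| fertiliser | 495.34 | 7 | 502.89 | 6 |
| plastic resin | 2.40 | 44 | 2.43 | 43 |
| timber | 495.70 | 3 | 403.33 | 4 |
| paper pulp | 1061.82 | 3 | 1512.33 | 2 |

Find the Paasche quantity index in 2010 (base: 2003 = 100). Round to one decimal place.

Paasche quantity index uses current-period prices as weights.
ΣP(2010)·Q(2010) = 5.23×58 + 502.89×6 + 2.43×43 + 403.33×4 + 1512.33×2 = 303.34 + 3017.34 + 104.49 + 1613.32 + 3024.66 = 8063.15
ΣP(2010)·Q(2003) = 5.23×56 + 502.89×7 + 2.43×44 + 403.33×3 + 1512.33×3 = 292.88 + 3520.23 + 106.92 + 1209.99 + 4536.99 = 9667.01
Index = 8063.15 / 9667.01 × 100 = 83.4089

83.4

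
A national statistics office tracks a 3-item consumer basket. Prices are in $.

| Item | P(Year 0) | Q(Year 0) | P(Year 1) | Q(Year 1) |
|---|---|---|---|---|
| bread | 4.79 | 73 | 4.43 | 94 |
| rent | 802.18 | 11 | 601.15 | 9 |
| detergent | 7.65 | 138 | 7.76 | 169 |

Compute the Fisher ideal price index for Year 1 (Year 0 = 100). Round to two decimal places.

78.96

Laspeyres component (base-period weights):
ΣP(Year 1)Q(Year 0) = 4.43×73 + 601.15×11 + 7.76×138 = 323.39 + 6612.65 + 1070.88 = 8006.92
ΣP(Year 0)Q(Year 0) = 4.79×73 + 802.18×11 + 7.65×138 = 349.67 + 8823.98 + 1055.7 = 10229.35
L = 8006.92 / 10229.35 × 100 = 78.2740
Paasche component (current-period weights):
ΣP(Year 1)Q(Year 1) = 4.43×94 + 601.15×9 + 7.76×169 = 416.42 + 5410.35 + 1311.44 = 7138.21
ΣP(Year 0)Q(Year 1) = 4.79×94 + 802.18×9 + 7.65×169 = 450.26 + 7219.62 + 1292.85 = 8962.73
P = 7138.21 / 8962.73 × 100 = 79.6433
Fisher = √(L × P) = √(78.2740 × 79.6433) = 78.9557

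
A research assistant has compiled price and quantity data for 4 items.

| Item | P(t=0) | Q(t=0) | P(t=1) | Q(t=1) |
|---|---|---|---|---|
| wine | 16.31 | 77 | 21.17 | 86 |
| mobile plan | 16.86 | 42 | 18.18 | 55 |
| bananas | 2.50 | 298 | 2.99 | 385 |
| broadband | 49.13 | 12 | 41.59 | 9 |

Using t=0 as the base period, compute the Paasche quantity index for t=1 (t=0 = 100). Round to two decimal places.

Paasche quantity index uses current-period prices as weights.
ΣP(t=1)·Q(t=1) = 21.17×86 + 18.18×55 + 2.99×385 + 41.59×9 = 1820.62 + 999.9 + 1151.15 + 374.31 = 4345.98
ΣP(t=1)·Q(t=0) = 21.17×77 + 18.18×42 + 2.99×298 + 41.59×12 = 1630.09 + 763.56 + 891.02 + 499.08 = 3783.75
Index = 4345.98 / 3783.75 × 100 = 114.8591

114.86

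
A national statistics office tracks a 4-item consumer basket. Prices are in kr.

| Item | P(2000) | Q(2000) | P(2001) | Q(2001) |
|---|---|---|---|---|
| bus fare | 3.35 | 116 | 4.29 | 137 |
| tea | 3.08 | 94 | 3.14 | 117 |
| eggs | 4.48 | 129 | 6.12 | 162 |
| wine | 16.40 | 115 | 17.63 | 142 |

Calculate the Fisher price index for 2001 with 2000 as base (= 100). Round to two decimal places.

114.88

Laspeyres component (base-period weights):
ΣP(2001)Q(2000) = 4.29×116 + 3.14×94 + 6.12×129 + 17.63×115 = 497.64 + 295.16 + 789.48 + 2027.45 = 3609.73
ΣP(2000)Q(2000) = 3.35×116 + 3.08×94 + 4.48×129 + 16.40×115 = 388.6 + 289.52 + 577.92 + 1886 = 3142.04
L = 3609.73 / 3142.04 × 100 = 114.8849
Paasche component (current-period weights):
ΣP(2001)Q(2001) = 4.29×137 + 3.14×117 + 6.12×162 + 17.63×142 = 587.73 + 367.38 + 991.44 + 2503.46 = 4450.01
ΣP(2000)Q(2001) = 3.35×137 + 3.08×117 + 4.48×162 + 16.40×142 = 458.95 + 360.36 + 725.76 + 2328.8 = 3873.87
P = 4450.01 / 3873.87 × 100 = 114.8725
Fisher = √(L × P) = √(114.8849 × 114.8725) = 114.8787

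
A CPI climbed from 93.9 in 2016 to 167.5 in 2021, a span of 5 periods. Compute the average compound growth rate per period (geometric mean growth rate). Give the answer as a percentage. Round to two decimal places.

Growth factor = (167.5/93.9)^(1/5) = (1.783813)^(1/5) = 1.122716
Growth rate = 1.122716 − 1 = 0.122716 = 12.2716%

12.27%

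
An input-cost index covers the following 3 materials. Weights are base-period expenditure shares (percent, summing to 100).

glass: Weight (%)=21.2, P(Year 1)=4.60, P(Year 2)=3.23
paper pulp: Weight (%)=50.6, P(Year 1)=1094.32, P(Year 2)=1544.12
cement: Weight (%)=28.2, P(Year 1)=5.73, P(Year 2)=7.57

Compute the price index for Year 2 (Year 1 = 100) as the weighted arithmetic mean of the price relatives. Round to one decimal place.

123.5

glass: 21.2 × (3.23/4.60) = 21.2 × 0.702174 = 14.8861
paper pulp: 50.6 × (1544.12/1094.32) = 50.6 × 1.411032 = 71.3982
cement: 28.2 × (7.57/5.73) = 28.2 × 1.321117 = 37.2555
Index = Σ wᵢ·(p₁ᵢ/p₀ᵢ) = 14.8861 + 71.3982 + 37.2555 = 123.5398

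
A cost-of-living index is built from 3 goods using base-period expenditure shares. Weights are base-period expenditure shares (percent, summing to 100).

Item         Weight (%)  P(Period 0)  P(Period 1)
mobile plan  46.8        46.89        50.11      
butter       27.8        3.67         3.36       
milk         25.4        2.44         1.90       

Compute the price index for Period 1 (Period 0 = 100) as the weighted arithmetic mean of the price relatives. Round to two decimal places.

mobile plan: 46.8 × (50.11/46.89) = 46.8 × 1.068671 = 50.0138
butter: 27.8 × (3.36/3.67) = 27.8 × 0.915531 = 25.4518
milk: 25.4 × (1.90/2.44) = 25.4 × 0.778689 = 19.7787
Index = Σ wᵢ·(p₁ᵢ/p₀ᵢ) = 50.0138 + 25.4518 + 19.7787 = 95.2443

95.24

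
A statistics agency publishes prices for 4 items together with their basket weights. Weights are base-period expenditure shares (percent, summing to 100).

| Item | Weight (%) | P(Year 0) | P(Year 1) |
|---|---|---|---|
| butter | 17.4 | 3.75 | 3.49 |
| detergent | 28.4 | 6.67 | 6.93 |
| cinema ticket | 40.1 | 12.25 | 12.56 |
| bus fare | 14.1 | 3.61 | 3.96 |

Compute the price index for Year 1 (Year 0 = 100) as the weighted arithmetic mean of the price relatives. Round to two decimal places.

102.28

butter: 17.4 × (3.49/3.75) = 17.4 × 0.930667 = 16.1936
detergent: 28.4 × (6.93/6.67) = 28.4 × 1.038981 = 29.5070
cinema ticket: 40.1 × (12.56/12.25) = 40.1 × 1.025306 = 41.1148
bus fare: 14.1 × (3.96/3.61) = 14.1 × 1.096953 = 15.4670
Index = Σ wᵢ·(p₁ᵢ/p₀ᵢ) = 16.1936 + 29.5070 + 41.1148 + 15.4670 = 102.2825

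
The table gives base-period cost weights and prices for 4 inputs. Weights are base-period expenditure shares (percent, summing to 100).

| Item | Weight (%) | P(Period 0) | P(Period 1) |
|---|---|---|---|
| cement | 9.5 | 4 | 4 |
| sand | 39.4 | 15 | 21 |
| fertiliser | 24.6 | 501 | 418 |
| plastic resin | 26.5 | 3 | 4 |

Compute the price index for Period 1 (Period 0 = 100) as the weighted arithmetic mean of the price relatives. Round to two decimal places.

120.52

cement: 9.5 × (4/4) = 9.5 × 1.000000 = 9.5000
sand: 39.4 × (21/15) = 39.4 × 1.400000 = 55.1600
fertiliser: 24.6 × (418/501) = 24.6 × 0.834331 = 20.5246
plastic resin: 26.5 × (4/3) = 26.5 × 1.333333 = 35.3333
Index = Σ wᵢ·(p₁ᵢ/p₀ᵢ) = 9.5000 + 55.1600 + 20.5246 + 35.3333 = 120.5179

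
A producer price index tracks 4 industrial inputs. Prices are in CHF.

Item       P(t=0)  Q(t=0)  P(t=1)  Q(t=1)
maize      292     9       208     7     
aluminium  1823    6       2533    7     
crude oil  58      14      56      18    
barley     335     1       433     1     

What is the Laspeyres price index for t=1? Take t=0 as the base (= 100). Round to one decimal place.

Laspeyres price index uses base-period quantities as weights.
ΣP(t=1)·Q(t=0) = 208×9 + 2533×6 + 56×14 + 433×1 = 1872 + 15198 + 784 + 433 = 18287
ΣP(t=0)·Q(t=0) = 292×9 + 1823×6 + 58×14 + 335×1 = 2628 + 10938 + 812 + 335 = 14713
Index = 18287 / 14713 × 100 = 124.2914

124.3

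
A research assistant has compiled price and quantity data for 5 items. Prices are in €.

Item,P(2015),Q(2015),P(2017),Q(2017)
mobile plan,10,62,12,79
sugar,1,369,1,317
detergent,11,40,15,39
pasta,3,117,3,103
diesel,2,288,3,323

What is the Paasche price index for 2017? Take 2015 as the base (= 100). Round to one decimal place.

125.6

Paasche price index uses current-period quantities as weights.
ΣP(2017)·Q(2017) = 12×79 + 1×317 + 15×39 + 3×103 + 3×323 = 948 + 317 + 585 + 309 + 969 = 3128
ΣP(2015)·Q(2017) = 10×79 + 1×317 + 11×39 + 3×103 + 2×323 = 790 + 317 + 429 + 309 + 646 = 2491
Index = 3128 / 2491 × 100 = 125.5721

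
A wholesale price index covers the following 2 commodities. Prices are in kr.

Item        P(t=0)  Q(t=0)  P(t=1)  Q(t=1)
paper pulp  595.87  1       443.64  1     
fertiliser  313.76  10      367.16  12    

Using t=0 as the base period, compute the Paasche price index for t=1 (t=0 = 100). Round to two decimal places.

111.20

Paasche price index uses current-period quantities as weights.
ΣP(t=1)·Q(t=1) = 443.64×1 + 367.16×12 = 443.64 + 4405.92 = 4849.56
ΣP(t=0)·Q(t=1) = 595.87×1 + 313.76×12 = 595.87 + 3765.12 = 4360.99
Index = 4849.56 / 4360.99 × 100 = 111.2032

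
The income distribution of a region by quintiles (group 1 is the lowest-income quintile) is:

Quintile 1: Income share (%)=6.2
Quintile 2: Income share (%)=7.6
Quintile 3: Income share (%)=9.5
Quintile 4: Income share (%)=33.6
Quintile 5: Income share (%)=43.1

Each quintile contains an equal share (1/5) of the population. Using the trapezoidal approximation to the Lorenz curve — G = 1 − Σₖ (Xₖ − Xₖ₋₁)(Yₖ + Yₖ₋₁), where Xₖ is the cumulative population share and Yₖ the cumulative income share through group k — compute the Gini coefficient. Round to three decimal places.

Cumulative income shares Yₖ: 0.0620, 0.1380, 0.2330, 0.5690, 1.0000
Σ (Xₖ−Xₖ₋₁)(Yₖ+Yₖ₋₁) = (1/5)(0.0620+0.0000) + (1/5)(0.1380+0.0620) + (1/5)(0.2330+0.1380) + (1/5)(0.5690+0.2330) + (1/5)(1.0000+0.5690)
  = 0.0124 + 0.0400 + 0.0742 + 0.1604 + 0.3138 = 0.6008
G = 1 − 0.6008 = 0.3992

0.399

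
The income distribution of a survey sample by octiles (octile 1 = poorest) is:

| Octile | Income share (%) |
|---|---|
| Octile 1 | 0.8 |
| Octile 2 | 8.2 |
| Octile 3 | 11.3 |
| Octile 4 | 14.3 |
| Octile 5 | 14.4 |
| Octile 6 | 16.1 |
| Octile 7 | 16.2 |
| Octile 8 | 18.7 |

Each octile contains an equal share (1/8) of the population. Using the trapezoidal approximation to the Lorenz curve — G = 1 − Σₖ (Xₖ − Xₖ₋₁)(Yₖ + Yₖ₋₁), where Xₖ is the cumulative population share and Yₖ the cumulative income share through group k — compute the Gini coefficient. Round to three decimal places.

Cumulative income shares Yₖ: 0.0080, 0.0900, 0.2030, 0.3460, 0.4900, 0.6510, 0.8130, 1.0000
Σ (Xₖ−Xₖ₋₁)(Yₖ+Yₖ₋₁) = (1/8)(0.0080+0.0000) + (1/8)(0.0900+0.0080) + (1/8)(0.2030+0.0900) + (1/8)(0.3460+0.2030) + (1/8)(0.4900+0.3460) + (1/8)(0.6510+0.4900) + (1/8)(0.8130+0.6510) + (1/8)(1.0000+0.8130)
  = 0.0010 + 0.0123 + 0.0366 + 0.0686 + 0.1045 + 0.1426 + 0.1830 + 0.2266 = 0.7752
G = 1 − 0.7752 = 0.2248

0.225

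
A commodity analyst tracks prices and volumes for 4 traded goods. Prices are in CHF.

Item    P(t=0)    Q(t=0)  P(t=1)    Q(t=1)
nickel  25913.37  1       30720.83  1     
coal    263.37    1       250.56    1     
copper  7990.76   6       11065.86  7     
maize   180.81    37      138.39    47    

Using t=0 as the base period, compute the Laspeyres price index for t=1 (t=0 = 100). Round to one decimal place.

126.8

Laspeyres price index uses base-period quantities as weights.
ΣP(t=1)·Q(t=0) = 30720.83×1 + 250.56×1 + 11065.86×6 + 138.39×37 = 30720.83 + 250.56 + 66395.16 + 5120.43 = 102486.98
ΣP(t=0)·Q(t=0) = 25913.37×1 + 263.37×1 + 7990.76×6 + 180.81×37 = 25913.37 + 263.37 + 47944.56 + 6689.97 = 80811.27
Index = 102486.98 / 80811.27 × 100 = 126.8226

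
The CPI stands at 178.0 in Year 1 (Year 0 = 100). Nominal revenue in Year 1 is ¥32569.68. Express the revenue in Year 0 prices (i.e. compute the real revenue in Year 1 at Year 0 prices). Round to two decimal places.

18297.57

Real = Nominal ÷ (Index/100) = 32569.68 ÷ (178.0/100)
     = 32569.68 ÷ 1.780 = 18297.5730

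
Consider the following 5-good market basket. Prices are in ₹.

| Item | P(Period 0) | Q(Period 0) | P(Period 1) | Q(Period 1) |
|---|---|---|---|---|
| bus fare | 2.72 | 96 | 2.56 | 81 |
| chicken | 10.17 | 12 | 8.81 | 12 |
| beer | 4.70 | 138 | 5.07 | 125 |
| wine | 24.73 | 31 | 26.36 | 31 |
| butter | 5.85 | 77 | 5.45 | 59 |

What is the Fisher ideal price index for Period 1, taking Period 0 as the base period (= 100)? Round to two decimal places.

101.94

Laspeyres component (base-period weights):
ΣP(Period 1)Q(Period 0) = 2.56×96 + 8.81×12 + 5.07×138 + 26.36×31 + 5.45×77 = 245.76 + 105.72 + 699.66 + 817.16 + 419.65 = 2287.95
ΣP(Period 0)Q(Period 0) = 2.72×96 + 10.17×12 + 4.70×138 + 24.73×31 + 5.85×77 = 261.12 + 122.04 + 648.6 + 766.63 + 450.45 = 2248.84
L = 2287.95 / 2248.84 × 100 = 101.7391
Paasche component (current-period weights):
ΣP(Period 1)Q(Period 1) = 2.56×81 + 8.81×12 + 5.07×125 + 26.36×31 + 5.45×59 = 207.36 + 105.72 + 633.75 + 817.16 + 321.55 = 2085.54
ΣP(Period 0)Q(Period 1) = 2.72×81 + 10.17×12 + 4.70×125 + 24.73×31 + 5.85×59 = 220.32 + 122.04 + 587.5 + 766.63 + 345.15 = 2041.64
P = 2085.54 / 2041.64 × 100 = 102.1502
Fisher = √(L × P) = √(101.7391 × 102.1502) = 101.9445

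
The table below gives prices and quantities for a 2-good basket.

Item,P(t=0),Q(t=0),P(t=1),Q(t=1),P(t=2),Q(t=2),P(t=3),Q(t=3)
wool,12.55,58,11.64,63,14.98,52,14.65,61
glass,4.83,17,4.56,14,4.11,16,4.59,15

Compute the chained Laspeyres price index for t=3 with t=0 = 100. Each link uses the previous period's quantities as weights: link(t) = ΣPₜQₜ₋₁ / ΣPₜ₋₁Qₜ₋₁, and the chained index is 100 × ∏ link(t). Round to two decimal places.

115.40

Link t=0→t=1:
ΣP(t=1)Q(t=0) = 11.64×58 + 4.56×17 = 675.12 + 77.52 = 752.64
ΣP(t=0)Q(t=0) = 12.55×58 + 4.83×17 = 727.9 + 82.11 = 810.01
link = 752.64/810.01 = 0.929174
Link t=1→t=2:
ΣP(t=2)Q(t=1) = 14.98×63 + 4.11×14 = 943.74 + 57.54 = 1001.28
ΣP(t=1)Q(t=1) = 11.64×63 + 4.56×14 = 733.32 + 63.84 = 797.16
link = 1001.28/797.16 = 1.256059
Link t=2→t=3:
ΣP(t=3)Q(t=2) = 14.65×52 + 4.59×16 = 761.8 + 73.44 = 835.24
ΣP(t=2)Q(t=2) = 14.98×52 + 4.11×16 = 778.96 + 65.76 = 844.72
link = 835.24/844.72 = 0.988777
Chained index = 100 × 0.929174 × 1.256059 × 0.988777 = 115.3999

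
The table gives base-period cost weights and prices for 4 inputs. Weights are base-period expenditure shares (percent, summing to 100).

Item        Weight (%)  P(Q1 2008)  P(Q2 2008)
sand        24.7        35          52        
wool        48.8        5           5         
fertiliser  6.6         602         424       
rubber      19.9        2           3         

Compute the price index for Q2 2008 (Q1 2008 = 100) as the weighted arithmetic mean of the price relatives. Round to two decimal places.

120.00

sand: 24.7 × (52/35) = 24.7 × 1.485714 = 36.6971
wool: 48.8 × (5/5) = 48.8 × 1.000000 = 48.8000
fertiliser: 6.6 × (424/602) = 6.6 × 0.704319 = 4.6485
rubber: 19.9 × (3/2) = 19.9 × 1.500000 = 29.8500
Index = Σ wᵢ·(p₁ᵢ/p₀ᵢ) = 36.6971 + 48.8000 + 4.6485 + 29.8500 = 119.9956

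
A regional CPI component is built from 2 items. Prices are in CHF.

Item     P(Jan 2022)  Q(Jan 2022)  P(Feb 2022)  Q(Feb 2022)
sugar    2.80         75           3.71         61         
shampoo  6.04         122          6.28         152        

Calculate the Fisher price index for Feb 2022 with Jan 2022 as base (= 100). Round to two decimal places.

109.37

Laspeyres component (base-period weights):
ΣP(Feb 2022)Q(Jan 2022) = 3.71×75 + 6.28×122 = 278.25 + 766.16 = 1044.41
ΣP(Jan 2022)Q(Jan 2022) = 2.80×75 + 6.04×122 = 210 + 736.88 = 946.88
L = 1044.41 / 946.88 × 100 = 110.3001
Paasche component (current-period weights):
ΣP(Feb 2022)Q(Feb 2022) = 3.71×61 + 6.28×152 = 226.31 + 954.56 = 1180.87
ΣP(Jan 2022)Q(Feb 2022) = 2.80×61 + 6.04×152 = 170.8 + 918.08 = 1088.88
P = 1180.87 / 1088.88 × 100 = 108.4481
Fisher = √(L × P) = √(110.3001 × 108.4481) = 109.3702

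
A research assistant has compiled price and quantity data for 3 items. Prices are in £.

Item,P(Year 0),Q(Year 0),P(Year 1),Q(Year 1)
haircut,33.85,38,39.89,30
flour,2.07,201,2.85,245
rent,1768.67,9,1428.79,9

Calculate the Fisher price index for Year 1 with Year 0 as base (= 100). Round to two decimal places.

Laspeyres component (base-period weights):
ΣP(Year 1)Q(Year 0) = 39.89×38 + 2.85×201 + 1428.79×9 = 1515.82 + 572.85 + 12859.11 = 14947.78
ΣP(Year 0)Q(Year 0) = 33.85×38 + 2.07×201 + 1768.67×9 = 1286.3 + 416.07 + 15918.03 = 17620.4
L = 14947.78 / 17620.4 × 100 = 84.8322
Paasche component (current-period weights):
ΣP(Year 1)Q(Year 1) = 39.89×30 + 2.85×245 + 1428.79×9 = 1196.7 + 698.25 + 12859.11 = 14754.06
ΣP(Year 0)Q(Year 1) = 33.85×30 + 2.07×245 + 1768.67×9 = 1015.5 + 507.15 + 15918.03 = 17440.68
P = 14754.06 / 17440.68 × 100 = 84.5957
Fisher = √(L × P) = √(84.8322 × 84.5957) = 84.7139

84.71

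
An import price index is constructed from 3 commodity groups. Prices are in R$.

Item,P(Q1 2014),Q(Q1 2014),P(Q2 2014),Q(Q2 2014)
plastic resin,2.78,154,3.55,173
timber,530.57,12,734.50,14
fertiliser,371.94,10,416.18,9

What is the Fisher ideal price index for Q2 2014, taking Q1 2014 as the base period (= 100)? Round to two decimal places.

Laspeyres component (base-period weights):
ΣP(Q2 2014)Q(Q1 2014) = 3.55×154 + 734.50×12 + 416.18×10 = 546.7 + 8814 + 4161.8 = 13522.5
ΣP(Q1 2014)Q(Q1 2014) = 2.78×154 + 530.57×12 + 371.94×10 = 428.12 + 6366.84 + 3719.4 = 10514.36
L = 13522.5 / 10514.36 × 100 = 128.6098
Paasche component (current-period weights):
ΣP(Q2 2014)Q(Q2 2014) = 3.55×173 + 734.50×14 + 416.18×9 = 614.15 + 10283 + 3745.62 = 14642.77
ΣP(Q1 2014)Q(Q2 2014) = 2.78×173 + 530.57×14 + 371.94×9 = 480.94 + 7427.98 + 3347.46 = 11256.38
P = 14642.77 / 11256.38 × 100 = 130.0842
Fisher = √(L × P) = √(128.6098 × 130.0842) = 129.3449

129.34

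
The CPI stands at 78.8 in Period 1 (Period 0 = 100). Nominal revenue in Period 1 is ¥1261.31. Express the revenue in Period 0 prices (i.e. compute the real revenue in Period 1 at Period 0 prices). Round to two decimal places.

1600.65

Real = Nominal ÷ (Index/100) = 1261.31 ÷ (78.8/100)
     = 1261.31 ÷ 0.788 = 1600.6472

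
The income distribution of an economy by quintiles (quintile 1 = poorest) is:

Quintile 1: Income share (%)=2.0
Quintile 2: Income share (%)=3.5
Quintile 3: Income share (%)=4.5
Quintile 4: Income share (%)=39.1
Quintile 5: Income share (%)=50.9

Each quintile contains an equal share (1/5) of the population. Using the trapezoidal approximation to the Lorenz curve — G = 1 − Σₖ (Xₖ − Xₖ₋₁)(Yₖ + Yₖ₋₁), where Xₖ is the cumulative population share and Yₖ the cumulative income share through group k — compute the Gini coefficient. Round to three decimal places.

Cumulative income shares Yₖ: 0.0200, 0.0550, 0.1000, 0.4910, 1.0000
Σ (Xₖ−Xₖ₋₁)(Yₖ+Yₖ₋₁) = (1/5)(0.0200+0.0000) + (1/5)(0.0550+0.0200) + (1/5)(0.1000+0.0550) + (1/5)(0.4910+0.1000) + (1/5)(1.0000+0.4910)
  = 0.0040 + 0.0150 + 0.0310 + 0.1182 + 0.2982 = 0.4664
G = 1 − 0.4664 = 0.5336

0.534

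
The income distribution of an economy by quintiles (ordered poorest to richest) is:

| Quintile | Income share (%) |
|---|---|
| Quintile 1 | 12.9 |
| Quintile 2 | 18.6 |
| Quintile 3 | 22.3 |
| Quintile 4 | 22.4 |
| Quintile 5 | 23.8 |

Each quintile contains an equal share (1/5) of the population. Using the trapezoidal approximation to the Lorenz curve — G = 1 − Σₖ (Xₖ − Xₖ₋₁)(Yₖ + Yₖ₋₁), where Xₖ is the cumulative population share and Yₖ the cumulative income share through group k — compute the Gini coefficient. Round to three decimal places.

0.102

Cumulative income shares Yₖ: 0.1290, 0.3150, 0.5380, 0.7620, 1.0000
Σ (Xₖ−Xₖ₋₁)(Yₖ+Yₖ₋₁) = (1/5)(0.1290+0.0000) + (1/5)(0.3150+0.1290) + (1/5)(0.5380+0.3150) + (1/5)(0.7620+0.5380) + (1/5)(1.0000+0.7620)
  = 0.0258 + 0.0888 + 0.1706 + 0.2600 + 0.3524 = 0.8976
G = 1 − 0.8976 = 0.1024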